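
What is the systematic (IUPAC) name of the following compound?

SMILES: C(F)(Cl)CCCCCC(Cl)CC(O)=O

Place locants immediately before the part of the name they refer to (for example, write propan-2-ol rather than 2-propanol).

3,9-dichloro-9-fluorononanoic acid

The longest chain bearing the –COOH group is 9 carbons long (nonane).
A carboxylic acid (terminal –COOH) is the principal characteristic group, giving the suffix -oic acid.
Choose the numbering such that the carboxylic acid carbon is C-1 by definition.
With this numbering: chloro groups at C-3 and C-9; a fluoro group at C-9.
Prefixes are listed alphabetically: chloro, fluoro.
The name is 3,9-dichloro-9-fluorononanoic acid.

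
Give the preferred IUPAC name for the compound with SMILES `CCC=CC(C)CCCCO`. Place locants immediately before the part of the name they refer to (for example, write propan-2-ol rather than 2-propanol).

Counting along the main chain through the –OH group and the multiple bond gives 9 carbons: the parent is nonane.
An alcohol (–OH) is the principal characteristic group, giving the suffix -ol.
There is one C=C double bond, indicated by the ending -ene.
Choose the numbering such that numbering from this end puts the hydroxyl group at C-1 rather than C-9.
That gives the hydroxyl at C-1; the double bond between C-6 and C-7; a methyl group at C-5.
Assembling the pieces gives 5-methylnon-6-en-1-ol.

5-methylnon-6-en-1-ol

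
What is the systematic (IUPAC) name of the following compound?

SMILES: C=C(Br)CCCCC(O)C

The longest chain bearing the –OH group and the multiple bond is 8 carbons long (octane).
The highest-priority functional group is an alcohol (–OH), so the name ends in -ol.
A C=C double bond in the chain gives the infix -ene-.
Number the chain so that numbering from this end puts the hydroxyl group at C-2 rather than C-7.
With this numbering: the hydroxyl at C-2; the double bond between C-7 and C-8; a bromo group at C-7.
Assembling the pieces gives 7-bromooct-7-en-2-ol.

7-bromooct-7-en-2-ol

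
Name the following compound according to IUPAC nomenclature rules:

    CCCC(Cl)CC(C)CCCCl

The longest continuous carbon chain has 9 atoms, so the parent hydride is nonane.
Choose the numbering such that the substituent locant set {1,4,6} is lower than {4,6,9} at the first point of difference.
With this numbering: chloro groups at C-1 and C-6; a methyl group at C-4.
Prefixes are listed alphabetically: chloro, methyl.
Assembling the pieces gives 1,6-dichloro-4-methylnonane.

1,6-dichloro-4-methylnonane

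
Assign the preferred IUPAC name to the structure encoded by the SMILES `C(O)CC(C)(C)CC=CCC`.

3,3-dimethyloct-5-en-1-ol

Counting along the main chain through the –OH group and the multiple bond gives 8 carbons: the parent is octane.
The principal characteristic group is an alcohol (–OH), named with the suffix -ol.
The chain contains a C=C double bond, so the unsaturation ending is -ene.
The numbering direction is chosen so that numbering from this end puts the hydroxyl group at C-1 rather than C-8.
That gives the hydroxyl at C-1; the double bond between C-5 and C-6; two methyl groups at C-3.
Assembling the pieces gives 3,3-dimethyloct-5-en-1-ol.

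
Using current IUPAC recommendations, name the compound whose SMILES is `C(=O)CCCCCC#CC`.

non-7-ynal

The longest carbon chain that includes the –CHO group and the multiple bond has 9 carbons, so the parent hydride is nonane.
The highest-priority functional group is an aldehyde (terminal –CHO), so the name ends in -al.
A C≡C triple bond in the chain gives the infix -yne-.
The numbering direction is chosen so that the aldehyde carbon is C-1 by definition.
This places the triple bond between C-7 and C-8.
Putting it together: non-7-ynal.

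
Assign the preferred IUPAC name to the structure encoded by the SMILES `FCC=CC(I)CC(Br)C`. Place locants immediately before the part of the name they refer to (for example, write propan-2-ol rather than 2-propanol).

The longest carbon chain that includes the multiple bond has 7 carbons, so the parent hydride is heptane.
The chain contains a C=C double bond, so the unsaturation ending is -ene.
Number the chain so that numbering from this end puts the double bond at C-2 rather than C-5.
This places the double bond between C-2 and C-3; a bromo group at C-6; a fluoro group at C-1; an iodo group at C-4.
Substituent prefixes are cited in alphabetical order (multiplying prefixes like di-/tri- are ignored for ordering).
Putting it together: 6-bromo-1-fluoro-4-iodohept-2-ene.

6-bromo-1-fluoro-4-iodohept-2-ene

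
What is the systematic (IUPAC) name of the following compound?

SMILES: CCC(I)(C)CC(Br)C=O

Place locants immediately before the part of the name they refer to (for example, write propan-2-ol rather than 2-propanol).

Counting along the main chain through the –CHO group gives 6 carbons: the parent is hexane.
An aldehyde (terminal –CHO) is the principal characteristic group, giving the suffix -al.
Number the chain so that the aldehyde carbon is C-1 by definition.
That gives a bromo group at C-2; an iodo group at C-4; a methyl group at C-4.
The substituents are ordered alphabetically, ignoring any di-/tri- multipliers.
The name is 2-bromo-4-iodo-4-methylhexanal.

2-bromo-4-iodo-4-methylhexanal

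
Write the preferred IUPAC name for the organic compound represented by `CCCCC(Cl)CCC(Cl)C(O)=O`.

2,5-dichlorononanoic acid

Counting along the main chain through the –COOH group gives 9 carbons: the parent is nonane.
The principal characteristic group is a carboxylic acid (terminal –COOH), named with the suffix -oic acid.
Choose the numbering such that the carboxylic acid carbon is C-1 by definition.
With this numbering: chloro groups at C-2 and C-5.
Putting it together: 2,5-dichlorononanoic acid.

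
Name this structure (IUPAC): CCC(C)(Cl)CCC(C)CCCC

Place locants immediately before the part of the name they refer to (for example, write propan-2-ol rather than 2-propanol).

The longest carbon chain is 10 atoms: the parent is decane.
Choose the numbering such that the substituent locant set {3,3,6} is lower than {5,8,8} at the first point of difference.
This places a chloro group at C-3; methyl groups at C-3 and C-6.
Prefixes are listed alphabetically: chloro, methyl.
Putting it together: 3-chloro-3,6-dimethyldecane.

3-chloro-3,6-dimethyldecane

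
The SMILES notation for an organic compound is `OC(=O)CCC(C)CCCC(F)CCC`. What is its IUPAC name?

8-fluoro-4-methylundecanoic acid

Counting along the main chain through the –COOH group gives 11 carbons: the parent is undecane.
A carboxylic acid (terminal –COOH) is the principal characteristic group, giving the suffix -oic acid.
Number the chain so that the carboxylic acid carbon is C-1 by definition.
That gives a fluoro group at C-8; a methyl group at C-4.
Substituent prefixes are cited in alphabetical order (multiplying prefixes like di-/tri- are ignored for ordering).
Assembling the pieces gives 8-fluoro-4-methylundecanoic acid.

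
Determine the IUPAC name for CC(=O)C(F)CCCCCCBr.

9-bromo-3-fluorononan-2-one

The longest chain bearing the carbonyl is 9 carbons long (nonane).
A ketone (C=O on an internal carbon) is the principal characteristic group, giving the suffix -one.
Number the chain so that numbering from this end puts the carbonyl group at C-2 rather than C-8.
This places the carbonyl at C-2; a bromo group at C-9; a fluoro group at C-3.
Prefixes are listed alphabetically: bromo, fluoro.
Assembling the pieces gives 9-bromo-3-fluorononan-2-one.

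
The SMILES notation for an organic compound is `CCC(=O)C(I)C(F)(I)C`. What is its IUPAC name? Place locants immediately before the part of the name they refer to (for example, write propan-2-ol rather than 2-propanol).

The longest chain bearing the carbonyl is 6 carbons long (hexane).
A ketone (C=O on an internal carbon) is the principal characteristic group, giving the suffix -one.
The numbering direction is chosen so that numbering from this end puts the carbonyl group at C-3 rather than C-4.
This places the carbonyl at C-3; a fluoro group at C-5; iodo groups at C-4 and C-5.
Prefixes are listed alphabetically: fluoro, iodo.
The name is 5-fluoro-4,5-diiodohexan-3-one.

5-fluoro-4,5-diiodohexan-3-one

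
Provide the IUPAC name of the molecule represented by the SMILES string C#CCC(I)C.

Counting along the main chain through the multiple bond gives 5 carbons: the parent is pentane.
There is one C≡C triple bond, indicated by the ending -yne.
The numbering direction is chosen so that numbering from this end puts the triple bond at C-1 rather than C-4.
With this numbering: the triple bond between C-1 and C-2; an iodo group at C-4.
Putting it together: 4-iodopent-1-yne.

4-iodopent-1-yne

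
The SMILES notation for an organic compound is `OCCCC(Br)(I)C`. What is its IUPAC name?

The longest carbon chain that includes the –OH group has 5 carbons, so the parent hydride is pentane.
The highest-priority functional group is an alcohol (–OH), so the name ends in -ol.
The numbering direction is chosen so that numbering from this end puts the hydroxyl group at C-1 rather than C-5.
This places the hydroxyl at C-1; a bromo group at C-4; an iodo group at C-4.
The substituents are ordered alphabetically, ignoring any di-/tri- multipliers.
Putting it together: 4-bromo-4-iodopentan-1-ol.

4-bromo-4-iodopentan-1-ol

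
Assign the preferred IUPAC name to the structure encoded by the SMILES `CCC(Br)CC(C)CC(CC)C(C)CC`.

The longest continuous carbon chain has 10 atoms, so the parent hydride is decane.
Number the chain so that the substituent locant set {3,4,6,8} is lower than {3,5,7,8} at the first point of difference.
This places a bromo group at C-8; an ethyl group at C-4; methyl groups at C-3 and C-6.
Substituent prefixes are cited in alphabetical order (multiplying prefixes like di-/tri- are ignored for ordering).
The name is 8-bromo-4-ethyl-3,6-dimethyldecane.

8-bromo-4-ethyl-3,6-dimethyldecane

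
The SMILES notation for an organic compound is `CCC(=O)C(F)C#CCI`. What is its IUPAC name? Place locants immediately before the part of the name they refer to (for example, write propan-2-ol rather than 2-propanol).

4-fluoro-7-iodohept-5-yn-3-one

Counting along the main chain through the carbonyl and the multiple bond gives 7 carbons: the parent is heptane.
A ketone (C=O on an internal carbon) is the principal characteristic group, giving the suffix -one.
A C≡C triple bond in the chain gives the infix -yne-.
The numbering direction is chosen so that numbering from this end puts the carbonyl group at C-3 rather than C-5.
This places the carbonyl at C-3; the triple bond between C-5 and C-6; a fluoro group at C-4; an iodo group at C-7.
Prefixes are listed alphabetically: fluoro, iodo.
Putting it together: 4-fluoro-7-iodohept-5-yn-3-one.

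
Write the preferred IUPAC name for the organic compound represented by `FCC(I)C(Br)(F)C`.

The longest continuous carbon chain has 4 atoms, so the parent hydride is butane.
Choose the numbering such that the substituent locant set {1,2,3,3} is lower than {2,2,3,4} at the first point of difference.
This places a bromo group at C-3; fluoro groups at C-1 and C-3; an iodo group at C-2.
Prefixes are listed alphabetically: bromo, fluoro, iodo.
Assembling the pieces gives 3-bromo-1,3-difluoro-2-iodobutane.

3-bromo-1,3-difluoro-2-iodobutane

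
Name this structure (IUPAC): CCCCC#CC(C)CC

Counting along the main chain through the multiple bond gives 9 carbons: the parent is nonane.
A C≡C triple bond in the chain gives the infix -yne-.
The numbering direction is chosen so that numbering from this end puts the triple bond at C-4 rather than C-5.
This places the triple bond between C-4 and C-5; a methyl group at C-3.
Assembling the pieces gives 3-methylnon-4-yne.

3-methylnon-4-yne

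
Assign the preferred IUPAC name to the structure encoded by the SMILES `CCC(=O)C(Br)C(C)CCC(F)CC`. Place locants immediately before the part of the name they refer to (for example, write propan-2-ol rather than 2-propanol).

The longest chain bearing the carbonyl is 10 carbons long (decane).
A ketone (C=O on an internal carbon) is the principal characteristic group, giving the suffix -one.
The numbering direction is chosen so that numbering from this end puts the carbonyl group at C-3 rather than C-8.
This places the carbonyl at C-3; a bromo group at C-4; a fluoro group at C-8; a methyl group at C-5.
Substituent prefixes are cited in alphabetical order (multiplying prefixes like di-/tri- are ignored for ordering).
Assembling the pieces gives 4-bromo-8-fluoro-5-methyldecan-3-one.

4-bromo-8-fluoro-5-methyldecan-3-one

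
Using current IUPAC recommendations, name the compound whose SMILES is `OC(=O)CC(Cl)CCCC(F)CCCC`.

3-chloro-7-fluoroundecanoic acid

Counting along the main chain through the –COOH group gives 11 carbons: the parent is undecane.
A carboxylic acid (terminal –COOH) is the principal characteristic group, giving the suffix -oic acid.
The numbering direction is chosen so that the carboxylic acid carbon is C-1 by definition.
This places a chloro group at C-3; a fluoro group at C-7.
The substituents are ordered alphabetically, ignoring any di-/tri- multipliers.
Putting it together: 3-chloro-7-fluoroundecanoic acid.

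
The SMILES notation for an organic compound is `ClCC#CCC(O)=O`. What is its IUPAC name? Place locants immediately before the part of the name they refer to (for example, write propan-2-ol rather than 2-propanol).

5-chloropent-3-ynoic acid

Counting along the main chain through the –COOH group and the multiple bond gives 5 carbons: the parent is pentane.
The highest-priority functional group is a carboxylic acid (terminal –COOH), so the name ends in -oic acid.
The chain contains a C≡C triple bond, so the unsaturation ending is -yne.
The numbering direction is chosen so that the carboxylic acid carbon is C-1 by definition.
This places the triple bond between C-3 and C-4; a chloro group at C-5.
Assembling the pieces gives 5-chloropent-3-ynoic acid.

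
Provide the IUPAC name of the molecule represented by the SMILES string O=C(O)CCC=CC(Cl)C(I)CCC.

Counting along the main chain through the –COOH group and the multiple bond gives 10 carbons: the parent is decane.
A carboxylic acid (terminal –COOH) is the principal characteristic group, giving the suffix -oic acid.
The chain contains a C=C double bond, so the unsaturation ending is -ene.
Number the chain so that the carboxylic acid carbon is C-1 by definition.
That gives the double bond between C-4 and C-5; a chloro group at C-6; an iodo group at C-7.
Substituent prefixes are cited in alphabetical order (multiplying prefixes like di-/tri- are ignored for ordering).
Assembling the pieces gives 6-chloro-7-iododec-4-enoic acid.

6-chloro-7-iododec-4-enoic acid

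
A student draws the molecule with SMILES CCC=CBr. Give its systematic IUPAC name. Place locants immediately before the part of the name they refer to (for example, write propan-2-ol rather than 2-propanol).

The longest carbon chain that includes the multiple bond has 4 carbons, so the parent hydride is butane.
A C=C double bond in the chain gives the infix -ene-.
Choose the numbering such that numbering from this end puts the double bond at C-1 rather than C-3.
This places the double bond between C-1 and C-2; a bromo group at C-1.
Putting it together: 1-bromobut-1-ene.

1-bromobut-1-ene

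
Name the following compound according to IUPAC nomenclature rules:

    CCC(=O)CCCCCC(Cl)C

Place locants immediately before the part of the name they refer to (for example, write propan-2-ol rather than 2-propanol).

9-chlorodecan-3-one

The longest carbon chain that includes the carbonyl has 10 carbons, so the parent hydride is decane.
A ketone (C=O on an internal carbon) is the principal characteristic group, giving the suffix -one.
Choose the numbering such that numbering from this end puts the carbonyl group at C-3 rather than C-8.
With this numbering: the carbonyl at C-3; a chloro group at C-9.
Assembling the pieces gives 9-chlorodecan-3-one.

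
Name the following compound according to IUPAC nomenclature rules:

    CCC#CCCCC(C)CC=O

3-methyldec-7-ynal

The longest carbon chain that includes the –CHO group and the multiple bond has 10 carbons, so the parent hydride is decane.
The highest-priority functional group is an aldehyde (terminal –CHO), so the name ends in -al.
There is one C≡C triple bond, indicated by the ending -yne.
Number the chain so that the aldehyde carbon is C-1 by definition.
That gives the triple bond between C-7 and C-8; a methyl group at C-3.
Putting it together: 3-methyldec-7-ynal.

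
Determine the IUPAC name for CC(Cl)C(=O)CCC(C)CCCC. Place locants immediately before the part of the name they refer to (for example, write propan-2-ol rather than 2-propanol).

Counting along the main chain through the carbonyl gives 10 carbons: the parent is decane.
A ketone (C=O on an internal carbon) is the principal characteristic group, giving the suffix -one.
The numbering direction is chosen so that numbering from this end puts the carbonyl group at C-3 rather than C-8.
With this numbering: the carbonyl at C-3; a chloro group at C-2; a methyl group at C-6.
Substituent prefixes are cited in alphabetical order (multiplying prefixes like di-/tri- are ignored for ordering).
Putting it together: 2-chloro-6-methyldecan-3-one.

2-chloro-6-methyldecan-3-one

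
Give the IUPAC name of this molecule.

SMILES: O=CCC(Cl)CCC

The longest chain bearing the –CHO group is 6 carbons long (hexane).
The highest-priority functional group is an aldehyde (terminal –CHO), so the name ends in -al.
Number the chain so that the aldehyde carbon is C-1 by definition.
That gives a chloro group at C-3.
Assembling the pieces gives 3-chlorohexanal.

3-chlorohexanal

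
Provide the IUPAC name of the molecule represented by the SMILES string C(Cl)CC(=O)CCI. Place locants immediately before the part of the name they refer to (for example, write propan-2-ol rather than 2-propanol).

1-chloro-5-iodopentan-3-one

The longest carbon chain that includes the carbonyl has 5 carbons, so the parent hydride is pentane.
The highest-priority functional group is a ketone (C=O on an internal carbon), so the name ends in -one.
The numbering direction is chosen so that the locant sets are identical either way, so the alphabetically earlier chloro substituent takes the lower locant (1 rather than 5).
This places the carbonyl at C-3; a chloro group at C-1; an iodo group at C-5.
Prefixes are listed alphabetically: chloro, iodo.
Assembling the pieces gives 1-chloro-5-iodopentan-3-one.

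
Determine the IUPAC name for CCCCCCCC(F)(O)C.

The longest carbon chain that includes the –OH group has 9 carbons, so the parent hydride is nonane.
The principal characteristic group is an alcohol (–OH), named with the suffix -ol.
Choose the numbering such that numbering from this end puts the hydroxyl group at C-2 rather than C-8.
That gives the hydroxyl at C-2; a fluoro group at C-2.
Assembling the pieces gives 2-fluorononan-2-ol.

2-fluorononan-2-ol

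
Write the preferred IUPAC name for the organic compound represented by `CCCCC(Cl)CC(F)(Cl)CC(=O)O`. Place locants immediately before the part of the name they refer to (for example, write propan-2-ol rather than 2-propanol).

3,5-dichloro-3-fluorononanoic acid

The longest chain bearing the –COOH group is 9 carbons long (nonane).
The principal characteristic group is a carboxylic acid (terminal –COOH), named with the suffix -oic acid.
Number the chain so that the carboxylic acid carbon is C-1 by definition.
That gives chloro groups at C-3 and C-5; a fluoro group at C-3.
Substituent prefixes are cited in alphabetical order (multiplying prefixes like di-/tri- are ignored for ordering).
Putting it together: 3,5-dichloro-3-fluorononanoic acid.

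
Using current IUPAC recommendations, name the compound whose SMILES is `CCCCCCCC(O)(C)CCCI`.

1-iodo-4-methylundecan-4-ol

Counting along the main chain through the –OH group gives 11 carbons: the parent is undecane.
An alcohol (–OH) is the principal characteristic group, giving the suffix -ol.
The numbering direction is chosen so that numbering from this end puts the hydroxyl group at C-4 rather than C-8.
With this numbering: the hydroxyl at C-4; an iodo group at C-1; a methyl group at C-4.
The substituents are ordered alphabetically, ignoring any di-/tri- multipliers.
Assembling the pieces gives 1-iodo-4-methylundecan-4-ol.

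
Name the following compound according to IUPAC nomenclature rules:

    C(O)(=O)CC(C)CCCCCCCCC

3-methyldodecanoic acid

The longest carbon chain that includes the –COOH group has 12 carbons, so the parent hydride is dodecane.
A carboxylic acid (terminal –COOH) is the principal characteristic group, giving the suffix -oic acid.
Choose the numbering such that the carboxylic acid carbon is C-1 by definition.
With this numbering: a methyl group at C-3.
Putting it together: 3-methyldodecanoic acid.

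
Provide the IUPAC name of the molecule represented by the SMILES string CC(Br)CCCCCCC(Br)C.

The parent chain contains 10 carbons (decane).
The molecule is symmetric, so either numbering direction gives the same locants.
With this numbering: bromo groups at C-2 and C-9.
The name is 2,9-dibromodecane.

2,9-dibromodecane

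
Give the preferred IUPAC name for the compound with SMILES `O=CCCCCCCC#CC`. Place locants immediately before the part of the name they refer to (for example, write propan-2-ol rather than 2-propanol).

The longest chain bearing the –CHO group and the multiple bond is 10 carbons long (decane).
An aldehyde (terminal –CHO) is the principal characteristic group, giving the suffix -al.
A C≡C triple bond in the chain gives the infix -yne-.
Number the chain so that the aldehyde carbon is C-1 by definition.
With this numbering: the triple bond between C-8 and C-9.
Putting it together: dec-8-ynal.

dec-8-ynal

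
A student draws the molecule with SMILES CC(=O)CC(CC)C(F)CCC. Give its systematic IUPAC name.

4-ethyl-5-fluorooctan-2-one

Counting along the main chain through the carbonyl gives 8 carbons: the parent is octane.
A ketone (C=O on an internal carbon) is the principal characteristic group, giving the suffix -one.
Number the chain so that numbering from this end puts the carbonyl group at C-2 rather than C-7.
That gives the carbonyl at C-2; an ethyl group at C-4; a fluoro group at C-5.
The substituents are ordered alphabetically, ignoring any di-/tri- multipliers.
Assembling the pieces gives 4-ethyl-5-fluorooctan-2-one.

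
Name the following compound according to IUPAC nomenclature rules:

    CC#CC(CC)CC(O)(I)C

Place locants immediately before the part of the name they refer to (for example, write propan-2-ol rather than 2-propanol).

4-ethyl-2-iodohept-5-yn-2-ol

The longest chain bearing the –OH group and the multiple bond is 7 carbons long (heptane).
The principal characteristic group is an alcohol (–OH), named with the suffix -ol.
A C≡C triple bond in the chain gives the infix -yne-.
The numbering direction is chosen so that numbering from this end puts the hydroxyl group at C-2 rather than C-6.
This places the hydroxyl at C-2; the triple bond between C-5 and C-6; an ethyl group at C-4; an iodo group at C-2.
Prefixes are listed alphabetically: ethyl, iodo.
Putting it together: 4-ethyl-2-iodohept-5-yn-2-ol.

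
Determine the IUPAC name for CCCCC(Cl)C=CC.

4-chlorooct-2-ene

The longest chain bearing the multiple bond is 8 carbons long (octane).
A C=C double bond in the chain gives the infix -ene-.
Number the chain so that numbering from this end puts the double bond at C-2 rather than C-6.
With this numbering: the double bond between C-2 and C-3; a chloro group at C-4.
Assembling the pieces gives 4-chlorooct-2-ene.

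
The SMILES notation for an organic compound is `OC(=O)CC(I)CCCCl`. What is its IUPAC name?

The longest chain bearing the –COOH group is 6 carbons long (hexane).
A carboxylic acid (terminal –COOH) is the principal characteristic group, giving the suffix -oic acid.
The numbering direction is chosen so that the carboxylic acid carbon is C-1 by definition.
This places a chloro group at C-6; an iodo group at C-3.
The substituents are ordered alphabetically, ignoring any di-/tri- multipliers.
Putting it together: 6-chloro-3-iodohexanoic acid.

6-chloro-3-iodohexanoic acid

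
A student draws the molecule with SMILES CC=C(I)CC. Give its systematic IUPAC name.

The longest carbon chain that includes the multiple bond has 5 carbons, so the parent hydride is pentane.
A C=C double bond in the chain gives the infix -ene-.
Number the chain so that numbering from this end puts the double bond at C-2 rather than C-3.
That gives the double bond between C-2 and C-3; an iodo group at C-3.
Putting it together: 3-iodopent-2-ene.

3-iodopent-2-ene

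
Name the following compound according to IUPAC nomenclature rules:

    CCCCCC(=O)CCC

The longest chain bearing the carbonyl is 9 carbons long (nonane).
The principal characteristic group is a ketone (C=O on an internal carbon), named with the suffix -one.
The numbering direction is chosen so that numbering from this end puts the carbonyl group at C-4 rather than C-6.
With this numbering: the carbonyl at C-4.
Assembling the pieces gives nonan-4-one.

nonan-4-one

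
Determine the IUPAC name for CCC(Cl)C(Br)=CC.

The longest chain bearing the multiple bond is 6 carbons long (hexane).
There is one C=C double bond, indicated by the ending -ene.
Number the chain so that numbering from this end puts the double bond at C-2 rather than C-4.
That gives the double bond between C-2 and C-3; a bromo group at C-3; a chloro group at C-4.
The substituents are ordered alphabetically, ignoring any di-/tri- multipliers.
Putting it together: 3-bromo-4-chlorohex-2-ene.

3-bromo-4-chlorohex-2-ene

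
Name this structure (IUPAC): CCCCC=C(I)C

2-iodohept-2-ene

The longest chain bearing the multiple bond is 7 carbons long (heptane).
The chain contains a C=C double bond, so the unsaturation ending is -ene.
The numbering direction is chosen so that numbering from this end puts the double bond at C-2 rather than C-5.
That gives the double bond between C-2 and C-3; an iodo group at C-2.
Assembling the pieces gives 2-iodohept-2-ene.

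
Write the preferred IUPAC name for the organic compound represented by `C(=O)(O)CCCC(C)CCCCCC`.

The longest carbon chain that includes the –COOH group has 11 carbons, so the parent hydride is undecane.
The principal characteristic group is a carboxylic acid (terminal –COOH), named with the suffix -oic acid.
Number the chain so that the carboxylic acid carbon is C-1 by definition.
That gives a methyl group at C-5.
Putting it together: 5-methylundecanoic acid.

5-methylundecanoic acid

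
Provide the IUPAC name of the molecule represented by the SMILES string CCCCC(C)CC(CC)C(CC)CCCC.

The longest continuous carbon chain has 12 atoms, so the parent hydride is dodecane.
The numbering direction is chosen so that the substituent locant set {5,6,8} is lower than {5,7,8} at the first point of difference.
That gives ethyl groups at C-5 and C-6; a methyl group at C-8.
The substituents are ordered alphabetically, ignoring any di-/tri- multipliers.
Assembling the pieces gives 5,6-diethyl-8-methyldodecane.

5,6-diethyl-8-methyldodecane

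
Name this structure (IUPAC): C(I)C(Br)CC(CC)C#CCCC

The longest carbon chain that includes the multiple bond has 9 carbons, so the parent hydride is nonane.
There is one C≡C triple bond, indicated by the ending -yne.
Choose the numbering such that numbering from this end puts the triple bond at C-4 rather than C-5.
This places the triple bond between C-4 and C-5; a bromo group at C-8; an ethyl group at C-6; an iodo group at C-9.
Substituent prefixes are cited in alphabetical order (multiplying prefixes like di-/tri- are ignored for ordering).
Assembling the pieces gives 8-bromo-6-ethyl-9-iodonon-4-yne.

8-bromo-6-ethyl-9-iodonon-4-yne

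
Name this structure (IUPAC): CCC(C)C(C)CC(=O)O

3,4-dimethylhexanoic acid

The longest chain bearing the –COOH group is 6 carbons long (hexane).
A carboxylic acid (terminal –COOH) is the principal characteristic group, giving the suffix -oic acid.
Choose the numbering such that the carboxylic acid carbon is C-1 by definition.
This places methyl groups at C-3 and C-4.
Assembling the pieces gives 3,4-dimethylhexanoic acid.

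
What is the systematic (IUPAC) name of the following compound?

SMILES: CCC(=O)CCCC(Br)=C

7-bromooct-7-en-3-one

Counting along the main chain through the carbonyl and the multiple bond gives 8 carbons: the parent is octane.
The principal characteristic group is a ketone (C=O on an internal carbon), named with the suffix -one.
A C=C double bond in the chain gives the infix -ene-.
Choose the numbering such that numbering from this end puts the carbonyl group at C-3 rather than C-6.
That gives the carbonyl at C-3; the double bond between C-7 and C-8; a bromo group at C-7.
The name is 7-bromooct-7-en-3-one.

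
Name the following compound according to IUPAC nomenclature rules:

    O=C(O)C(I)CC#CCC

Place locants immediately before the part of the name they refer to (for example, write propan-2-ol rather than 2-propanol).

Counting along the main chain through the –COOH group and the multiple bond gives 7 carbons: the parent is heptane.
The principal characteristic group is a carboxylic acid (terminal –COOH), named with the suffix -oic acid.
There is one C≡C triple bond, indicated by the ending -yne.
The numbering direction is chosen so that the carboxylic acid carbon is C-1 by definition.
That gives the triple bond between C-4 and C-5; an iodo group at C-2.
The name is 2-iodohept-4-ynoic acid.

2-iodohept-4-ynoic acid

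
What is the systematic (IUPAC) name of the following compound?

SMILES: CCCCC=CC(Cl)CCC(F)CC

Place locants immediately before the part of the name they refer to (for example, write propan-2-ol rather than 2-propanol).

7-chloro-10-fluorododec-5-ene

The longest carbon chain that includes the multiple bond has 12 carbons, so the parent hydride is dodecane.
There is one C=C double bond, indicated by the ending -ene.
Number the chain so that numbering from this end puts the double bond at C-5 rather than C-7.
This places the double bond between C-5 and C-6; a chloro group at C-7; a fluoro group at C-10.
Prefixes are listed alphabetically: chloro, fluoro.
Assembling the pieces gives 7-chloro-10-fluorododec-5-ene.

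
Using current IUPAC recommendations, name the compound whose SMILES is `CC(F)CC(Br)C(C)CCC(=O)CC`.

Counting along the main chain through the carbonyl gives 10 carbons: the parent is decane.
The highest-priority functional group is a ketone (C=O on an internal carbon), so the name ends in -one.
Choose the numbering such that numbering from this end puts the carbonyl group at C-3 rather than C-8.
That gives the carbonyl at C-3; a bromo group at C-7; a fluoro group at C-9; a methyl group at C-6.
The substituents are ordered alphabetically, ignoring any di-/tri- multipliers.
Assembling the pieces gives 7-bromo-9-fluoro-6-methyldecan-3-one.

7-bromo-9-fluoro-6-methyldecan-3-one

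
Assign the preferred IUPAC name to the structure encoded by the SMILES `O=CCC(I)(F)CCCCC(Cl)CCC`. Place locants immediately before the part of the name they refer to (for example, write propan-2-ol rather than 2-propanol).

8-chloro-3-fluoro-3-iodoundecanal

Counting along the main chain through the –CHO group gives 11 carbons: the parent is undecane.
An aldehyde (terminal –CHO) is the principal characteristic group, giving the suffix -al.
The numbering direction is chosen so that the aldehyde carbon is C-1 by definition.
With this numbering: a chloro group at C-8; a fluoro group at C-3; an iodo group at C-3.
Prefixes are listed alphabetically: chloro, fluoro, iodo.
Putting it together: 8-chloro-3-fluoro-3-iodoundecanal.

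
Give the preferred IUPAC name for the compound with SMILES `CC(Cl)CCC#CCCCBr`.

The longest chain bearing the multiple bond is 9 carbons long (nonane).
There is one C≡C triple bond, indicated by the ending -yne.
The numbering direction is chosen so that numbering from this end puts the triple bond at C-4 rather than C-5.
With this numbering: the triple bond between C-4 and C-5; a bromo group at C-1; a chloro group at C-8.
Prefixes are listed alphabetically: bromo, chloro.
Putting it together: 1-bromo-8-chloronon-4-yne.

1-bromo-8-chloronon-4-yne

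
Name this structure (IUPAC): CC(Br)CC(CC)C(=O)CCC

The longest carbon chain that includes the carbonyl has 8 carbons, so the parent hydride is octane.
The highest-priority functional group is a ketone (C=O on an internal carbon), so the name ends in -one.
Choose the numbering such that numbering from this end puts the carbonyl group at C-4 rather than C-5.
With this numbering: the carbonyl at C-4; a bromo group at C-7; an ethyl group at C-5.
The substituents are ordered alphabetically, ignoring any di-/tri- multipliers.
Assembling the pieces gives 7-bromo-5-ethyloctan-4-one.

7-bromo-5-ethyloctan-4-one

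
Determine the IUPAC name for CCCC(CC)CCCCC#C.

7-ethyldec-1-yne

The longest carbon chain that includes the multiple bond has 10 carbons, so the parent hydride is decane.
A C≡C triple bond in the chain gives the infix -yne-.
The numbering direction is chosen so that numbering from this end puts the triple bond at C-1 rather than C-9.
This places the triple bond between C-1 and C-2; an ethyl group at C-7.
The name is 7-ethyldec-1-yne.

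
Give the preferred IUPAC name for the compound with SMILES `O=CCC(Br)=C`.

3-bromobut-3-enal

The longest carbon chain that includes the –CHO group and the multiple bond has 4 carbons, so the parent hydride is butane.
The principal characteristic group is an aldehyde (terminal –CHO), named with the suffix -al.
A C=C double bond in the chain gives the infix -ene-.
Choose the numbering such that the aldehyde carbon is C-1 by definition.
With this numbering: the double bond between C-3 and C-4; a bromo group at C-3.
Putting it together: 3-bromobut-3-enal.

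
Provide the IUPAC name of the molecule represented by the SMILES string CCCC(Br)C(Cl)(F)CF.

3-bromo-2-chloro-1,2-difluorohexane

The parent chain contains 6 carbons (hexane).
Number the chain so that the substituent locant set {1,2,2,3} is lower than {4,5,5,6} at the first point of difference.
With this numbering: a bromo group at C-3; a chloro group at C-2; fluoro groups at C-1 and C-2.
Prefixes are listed alphabetically: bromo, chloro, fluoro.
The name is 3-bromo-2-chloro-1,2-difluorohexane.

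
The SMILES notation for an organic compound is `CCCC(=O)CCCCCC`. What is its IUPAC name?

Counting along the main chain through the carbonyl gives 10 carbons: the parent is decane.
The principal characteristic group is a ketone (C=O on an internal carbon), named with the suffix -one.
Number the chain so that numbering from this end puts the carbonyl group at C-4 rather than C-7.
That gives the carbonyl at C-4.
Putting it together: decan-4-one.

decan-4-one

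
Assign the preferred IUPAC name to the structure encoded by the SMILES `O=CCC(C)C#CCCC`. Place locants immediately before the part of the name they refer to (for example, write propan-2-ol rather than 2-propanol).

The longest chain bearing the –CHO group and the multiple bond is 8 carbons long (octane).
The highest-priority functional group is an aldehyde (terminal –CHO), so the name ends in -al.
There is one C≡C triple bond, indicated by the ending -yne.
The numbering direction is chosen so that the aldehyde carbon is C-1 by definition.
That gives the triple bond between C-4 and C-5; a methyl group at C-3.
Assembling the pieces gives 3-methyloct-4-ynal.

3-methyloct-4-ynal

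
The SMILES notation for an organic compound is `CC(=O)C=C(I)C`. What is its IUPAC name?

Counting along the main chain through the carbonyl and the multiple bond gives 5 carbons: the parent is pentane.
The principal characteristic group is a ketone (C=O on an internal carbon), named with the suffix -one.
There is one C=C double bond, indicated by the ending -ene.
The numbering direction is chosen so that numbering from this end puts the carbonyl group at C-2 rather than C-4.
With this numbering: the carbonyl at C-2; the double bond between C-3 and C-4; an iodo group at C-4.
The name is 4-iodopent-3-en-2-one.

4-iodopent-3-en-2-one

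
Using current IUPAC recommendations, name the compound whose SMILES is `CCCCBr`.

The parent chain contains 4 carbons (butane).
The numbering direction is chosen so that the substituent locant set {1} is lower than {4} at the first point of difference.
This places a bromo group at C-1.
Putting it together: 1-bromobutane.

1-bromobutane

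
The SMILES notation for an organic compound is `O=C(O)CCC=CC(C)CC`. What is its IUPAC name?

6-methyloct-4-enoic acid

The longest chain bearing the –COOH group and the multiple bond is 8 carbons long (octane).
The principal characteristic group is a carboxylic acid (terminal –COOH), named with the suffix -oic acid.
There is one C=C double bond, indicated by the ending -ene.
Choose the numbering such that the carboxylic acid carbon is C-1 by definition.
This places the double bond between C-4 and C-5; a methyl group at C-6.
The name is 6-methyloct-4-enoic acid.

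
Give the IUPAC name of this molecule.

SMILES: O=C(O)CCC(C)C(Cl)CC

The longest chain bearing the –COOH group is 7 carbons long (heptane).
A carboxylic acid (terminal –COOH) is the principal characteristic group, giving the suffix -oic acid.
The numbering direction is chosen so that the carboxylic acid carbon is C-1 by definition.
This places a chloro group at C-5; a methyl group at C-4.
Substituent prefixes are cited in alphabetical order (multiplying prefixes like di-/tri- are ignored for ordering).
The name is 5-chloro-4-methylheptanoic acid.

5-chloro-4-methylheptanoic acid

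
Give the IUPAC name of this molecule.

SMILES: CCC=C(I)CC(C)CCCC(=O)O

7-iodo-5-methyldec-7-enoic acid

The longest carbon chain that includes the –COOH group and the multiple bond has 10 carbons, so the parent hydride is decane.
A carboxylic acid (terminal –COOH) is the principal characteristic group, giving the suffix -oic acid.
The chain contains a C=C double bond, so the unsaturation ending is -ene.
The numbering direction is chosen so that the carboxylic acid carbon is C-1 by definition.
That gives the double bond between C-7 and C-8; an iodo group at C-7; a methyl group at C-5.
Prefixes are listed alphabetically: iodo, methyl.
Assembling the pieces gives 7-iodo-5-methyldec-7-enoic acid.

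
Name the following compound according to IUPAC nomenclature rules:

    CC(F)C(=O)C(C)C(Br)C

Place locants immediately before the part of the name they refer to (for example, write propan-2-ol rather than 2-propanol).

5-bromo-2-fluoro-4-methylhexan-3-one

The longest carbon chain that includes the carbonyl has 6 carbons, so the parent hydride is hexane.
The highest-priority functional group is a ketone (C=O on an internal carbon), so the name ends in -one.
Number the chain so that numbering from this end puts the carbonyl group at C-3 rather than C-4.
That gives the carbonyl at C-3; a bromo group at C-5; a fluoro group at C-2; a methyl group at C-4.
The substituents are ordered alphabetically, ignoring any di-/tri- multipliers.
The name is 5-bromo-2-fluoro-4-methylhexan-3-one.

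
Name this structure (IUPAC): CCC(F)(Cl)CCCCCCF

7-chloro-1,7-difluorononane

The longest carbon chain is 9 atoms: the parent is nonane.
The numbering direction is chosen so that the substituent locant set {1,7,7} is lower than {3,3,9} at the first point of difference.
That gives a chloro group at C-7; fluoro groups at C-1 and C-7.
Substituent prefixes are cited in alphabetical order (multiplying prefixes like di-/tri- are ignored for ordering).
Putting it together: 7-chloro-1,7-difluorononane.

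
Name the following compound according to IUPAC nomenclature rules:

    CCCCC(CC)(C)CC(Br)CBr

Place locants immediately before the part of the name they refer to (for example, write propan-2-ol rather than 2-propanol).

1,2-dibromo-4-ethyl-4-methyloctane

The parent chain contains 8 carbons (octane).
Choose the numbering such that the substituent locant set {1,2,4,4} is lower than {5,5,7,8} at the first point of difference.
That gives bromo groups at C-1 and C-2; an ethyl group at C-4; a methyl group at C-4.
Substituent prefixes are cited in alphabetical order (multiplying prefixes like di-/tri- are ignored for ordering).
Putting it together: 1,2-dibromo-4-ethyl-4-methyloctane.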